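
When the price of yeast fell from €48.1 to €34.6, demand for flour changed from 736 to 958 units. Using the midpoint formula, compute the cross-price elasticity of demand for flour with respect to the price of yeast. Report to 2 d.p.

ΔQ_x = 958 − 736 = 222; ΔP_y = 34.6 − 48.1 = -13.5.
Midpoints: P̄_y = 41.35, Q̄_x = 847.0.
ε_xy = (ΔQ_x/ΔP_y)(P̄_y/Q̄_x) = (222/-13.5)(41.35/847.0).

-0.80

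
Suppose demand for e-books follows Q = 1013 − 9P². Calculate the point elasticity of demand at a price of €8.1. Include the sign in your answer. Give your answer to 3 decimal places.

-2.795

At P = 8.1, Q = 422.510.
dQ/dP = −18P = -145.800.
ε = (dQ/dP)(P/Q) = (-145.800)(8.1/422.510).
|ε| > 1, so demand is elastic at this price.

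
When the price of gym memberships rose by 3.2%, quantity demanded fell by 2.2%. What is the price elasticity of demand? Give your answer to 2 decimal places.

-0.69

ε = %ΔQ / %ΔP = (-2.2)/(3.2) = -0.688.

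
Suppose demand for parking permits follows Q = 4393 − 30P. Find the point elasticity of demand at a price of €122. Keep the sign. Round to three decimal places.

-4.993

At P = 122, Q = 733.
dQ/dP = −30.
ε = (dQ/dP)(P/Q) = (-30)(122/733).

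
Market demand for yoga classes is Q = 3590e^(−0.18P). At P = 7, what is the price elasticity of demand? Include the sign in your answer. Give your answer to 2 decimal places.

-1.26

At P = 7, Q = 1018.318.
dQ/dP = −0.18·3590e^(−0.18P) = −0.18Q = -183.297.
ε = (dQ/dP)(P/Q) = (-183.297)(7/1018.318).
|ε| > 1, so demand is elastic at this price.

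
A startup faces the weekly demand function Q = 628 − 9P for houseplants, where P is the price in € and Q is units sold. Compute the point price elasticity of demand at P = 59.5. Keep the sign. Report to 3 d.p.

-5.789

At P = 59.5, Q = 92.500.
dQ/dP = −9.
ε = (dQ/dP)(P/Q) = (-9)(59.5/92.500).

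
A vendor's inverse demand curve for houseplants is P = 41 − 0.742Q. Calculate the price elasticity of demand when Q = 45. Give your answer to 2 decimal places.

At Q = 45, P = 41 − 0.742(45) = 7.61.
dP/dQ = −0.742, so dQ/dP = 1/(−0.742) = -1.348.
ε = (dQ/dP)(P/Q) = (-1.348)(7.61/45).

-0.23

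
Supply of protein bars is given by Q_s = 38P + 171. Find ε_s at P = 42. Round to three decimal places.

0.903

At P = 42, Q_s = 1767.
dQ_s/dP = 38.
ε_s = (dQ_s/dP)(P/Q_s) = (38)(42/1767).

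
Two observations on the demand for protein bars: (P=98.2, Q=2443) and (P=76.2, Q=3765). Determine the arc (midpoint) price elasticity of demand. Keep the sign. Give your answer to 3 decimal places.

-1.688

ΔQ = 3765 − 2443 = 1322; ΔP = 76.2 − 98.2 = -22.
Midpoints: P̄ = 87.20, Q̄ = 3104.0.
ε = (ΔQ/ΔP)(P̄/Q̄) = (1322/-22)(87.20/3104.0).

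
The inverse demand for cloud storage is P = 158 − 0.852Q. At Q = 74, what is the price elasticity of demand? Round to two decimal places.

-1.51

At Q = 74, P = 158 − 0.852(74) = 94.95.
dP/dQ = −0.852, so dQ/dP = 1/(−0.852) = -1.174.
ε = (dQ/dP)(P/Q) = (-1.174)(94.95/74).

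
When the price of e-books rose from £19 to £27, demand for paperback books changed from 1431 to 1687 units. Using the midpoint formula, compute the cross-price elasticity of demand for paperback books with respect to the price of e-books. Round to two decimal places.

ΔQ_x = 1687 − 1431 = 256; ΔP_y = 27 − 19 = 8.
Midpoints: P̄_y = 23.00, Q̄_x = 1559.0.
ε_xy = (ΔQ_x/ΔP_y)(P̄_y/Q̄_x) = (256/8)(23.00/1559.0).

0.47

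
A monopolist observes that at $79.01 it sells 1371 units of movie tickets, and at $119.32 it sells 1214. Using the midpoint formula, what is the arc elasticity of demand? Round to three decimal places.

ΔQ = 1214 − 1371 = -157; ΔP = 119.32 − 79.01 = 40.31.
Midpoints: P̄ = 99.16, Q̄ = 1292.5.
ε = (ΔQ/ΔP)(P̄/Q̄) = (-157/40.31)(99.16/1292.5).

-0.299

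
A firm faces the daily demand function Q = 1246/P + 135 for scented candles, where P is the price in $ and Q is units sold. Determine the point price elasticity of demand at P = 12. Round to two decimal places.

At P = 12, Q = 238.833.
dQ/dP = −1246/P² = -8.653.
ε = (dQ/dP)(P/Q) = (-8.653)(12/238.833).

-0.43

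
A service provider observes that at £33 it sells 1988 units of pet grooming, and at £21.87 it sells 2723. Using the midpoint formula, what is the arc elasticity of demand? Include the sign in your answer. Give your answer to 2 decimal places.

ΔQ = 2723 − 1988 = 735; ΔP = 21.87 − 33 = -11.13.
Midpoints: P̄ = 27.44, Q̄ = 2355.5.
ε = (ΔQ/ΔP)(P̄/Q̄) = (735/-11.13)(27.44/2355.5).

-0.77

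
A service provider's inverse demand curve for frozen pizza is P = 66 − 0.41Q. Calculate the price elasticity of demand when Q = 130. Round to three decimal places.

At Q = 130, P = 66 − 0.41(130) = 12.70.
dP/dQ = −0.41, so dQ/dP = 1/(−0.41) = -2.439.
ε = (dQ/dP)(P/Q) = (-2.439)(12.70/130).

-0.238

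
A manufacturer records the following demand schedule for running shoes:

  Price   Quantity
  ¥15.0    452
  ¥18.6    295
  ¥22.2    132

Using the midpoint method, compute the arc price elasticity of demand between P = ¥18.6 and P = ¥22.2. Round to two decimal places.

-4.33

At P = 18.6, Q = 295; at P = 22.2, Q = 132.
ΔQ = -163, ΔP = 3.6. Midpoints: P̄ = 20.40, Q̄ = 213.5.
ε = (ΔQ/ΔP)(P̄/Q̄) = (-163/3.6)(20.40/213.5).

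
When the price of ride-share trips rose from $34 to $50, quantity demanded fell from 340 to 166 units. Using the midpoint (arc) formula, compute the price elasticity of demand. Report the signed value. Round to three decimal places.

ΔQ = 166 − 340 = -174; ΔP = 50 − 34 = 16.
Midpoints: P̄ = 42.00, Q̄ = 253.0.
ε = (ΔQ/ΔP)(P̄/Q̄) = (-174/16)(42.00/253.0).

-1.805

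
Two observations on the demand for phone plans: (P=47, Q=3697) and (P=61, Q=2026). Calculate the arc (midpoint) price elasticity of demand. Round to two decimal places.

ΔQ = 2026 − 3697 = -1671; ΔP = 61 − 47 = 14.
Midpoints: P̄ = 54.00, Q̄ = 2861.5.
ε = (ΔQ/ΔP)(P̄/Q̄) = (-1671/14)(54.00/2861.5).

-2.25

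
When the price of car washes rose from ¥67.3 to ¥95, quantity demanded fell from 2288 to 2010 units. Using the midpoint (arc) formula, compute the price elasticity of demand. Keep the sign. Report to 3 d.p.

-0.379

ΔQ = 2010 − 2288 = -278; ΔP = 95 − 67.3 = 27.7.
Midpoints: P̄ = 81.15, Q̄ = 2149.0.
ε = (ΔQ/ΔP)(P̄/Q̄) = (-278/27.7)(81.15/2149.0).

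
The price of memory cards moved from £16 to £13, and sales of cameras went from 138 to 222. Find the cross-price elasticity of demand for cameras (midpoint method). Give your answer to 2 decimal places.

-2.26

ΔQ_x = 222 − 138 = 84; ΔP_y = 13 − 16 = -3.
Midpoints: P̄_y = 14.50, Q̄_x = 180.0.
ε_xy = (ΔQ_x/ΔP_y)(P̄_y/Q̄_x) = (84/-3)(14.50/180.0).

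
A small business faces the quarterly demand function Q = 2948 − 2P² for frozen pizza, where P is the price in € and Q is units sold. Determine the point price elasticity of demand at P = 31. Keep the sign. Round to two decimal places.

-3.75

At P = 31, Q = 1026.
dQ/dP = −4P = -124.
ε = (dQ/dP)(P/Q) = (-124)(31/1026).
|ε| > 1, so demand is elastic at this price.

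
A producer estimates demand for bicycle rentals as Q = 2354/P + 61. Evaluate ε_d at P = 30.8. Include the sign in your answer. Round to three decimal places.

At P = 30.8, Q = 137.429.
dQ/dP = −2354/P² = -2.481.
ε = (dQ/dP)(P/Q) = (-2.481)(30.8/137.429).

-0.556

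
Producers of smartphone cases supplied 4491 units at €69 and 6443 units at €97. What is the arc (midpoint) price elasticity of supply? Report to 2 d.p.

1.06

ΔQ = 6443 − 4491 = 1952; ΔP = 97 − 69 = 28.
Midpoints: P̄ = 83.00, Q̄ = 5467.0.
ε_s = (ΔQ/ΔP)(P̄/Q̄) = (1952/28)(83.00/5467.0).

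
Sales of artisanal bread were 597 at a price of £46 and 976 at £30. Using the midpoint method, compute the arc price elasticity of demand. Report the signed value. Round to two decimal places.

-1.14

ΔQ = 976 − 597 = 379; ΔP = 30 − 46 = -16.
Midpoints: P̄ = 38.00, Q̄ = 786.5.
ε = (ΔQ/ΔP)(P̄/Q̄) = (379/-16)(38.00/786.5).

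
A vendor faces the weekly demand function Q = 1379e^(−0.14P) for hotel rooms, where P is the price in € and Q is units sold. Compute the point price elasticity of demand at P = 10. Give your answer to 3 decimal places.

At P = 10, Q = 340.057.
dQ/dP = −0.14·1379e^(−0.14P) = −0.14Q = -47.608.
ε = (dQ/dP)(P/Q) = (-47.608)(10/340.057).

-1.400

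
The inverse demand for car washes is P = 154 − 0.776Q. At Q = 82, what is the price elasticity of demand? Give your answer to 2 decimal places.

At Q = 82, P = 154 − 0.776(82) = 90.37.
dP/dQ = −0.776, so dQ/dP = 1/(−0.776) = -1.289.
ε = (dQ/dP)(P/Q) = (-1.289)(90.37/82).

-1.42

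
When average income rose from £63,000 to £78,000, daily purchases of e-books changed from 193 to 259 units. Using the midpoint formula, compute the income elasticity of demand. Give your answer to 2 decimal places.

1.37

ΔQ = 66, ΔI = 15000. Midpoints: Ī = 70,500, Q̄ = 226.0.
ε_I = (ΔQ/ΔI)(Ī/Q̄) = (66/15000)(70500/226.0).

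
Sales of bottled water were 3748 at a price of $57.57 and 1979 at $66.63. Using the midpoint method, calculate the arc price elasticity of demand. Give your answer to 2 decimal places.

-4.23

ΔQ = 1979 − 3748 = -1769; ΔP = 66.63 − 57.57 = 9.06.
Midpoints: P̄ = 62.10, Q̄ = 2863.5.
ε = (ΔQ/ΔP)(P̄/Q̄) = (-1769/9.06)(62.10/2863.5).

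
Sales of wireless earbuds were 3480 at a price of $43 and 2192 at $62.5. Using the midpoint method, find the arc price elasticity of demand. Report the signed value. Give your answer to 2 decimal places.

-1.23

ΔQ = 2192 − 3480 = -1288; ΔP = 62.5 − 43 = 19.5.
Midpoints: P̄ = 52.75, Q̄ = 2836.0.
ε = (ΔQ/ΔP)(P̄/Q̄) = (-1288/19.5)(52.75/2836.0).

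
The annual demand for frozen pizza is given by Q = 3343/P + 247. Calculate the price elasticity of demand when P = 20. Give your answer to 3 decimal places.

-0.404

At P = 20, Q = 414.150.
dQ/dP = −3343/P² = -8.357.
ε = (dQ/dP)(P/Q) = (-8.357)(20/414.150).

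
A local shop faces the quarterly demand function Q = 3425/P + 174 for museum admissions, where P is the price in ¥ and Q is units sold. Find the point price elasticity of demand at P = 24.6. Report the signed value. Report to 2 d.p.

-0.44

At P = 24.6, Q = 313.228.
dQ/dP = −3425/P² = -5.660.
ε = (dQ/dP)(P/Q) = (-5.660)(24.6/313.228).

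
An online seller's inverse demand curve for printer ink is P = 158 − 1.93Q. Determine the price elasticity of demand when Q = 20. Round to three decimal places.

At Q = 20, P = 158 − 1.93(20) = 119.40.
dP/dQ = −1.93, so dQ/dP = 1/(−1.93) = -0.518.
ε = (dQ/dP)(P/Q) = (-0.518)(119.40/20).

-3.093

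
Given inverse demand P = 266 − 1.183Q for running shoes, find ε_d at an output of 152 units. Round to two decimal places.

-0.48

At Q = 152, P = 266 − 1.183(152) = 86.18.
dP/dQ = −1.183, so dQ/dP = 1/(−1.183) = -0.845.
ε = (dQ/dP)(P/Q) = (-0.845)(86.18/152).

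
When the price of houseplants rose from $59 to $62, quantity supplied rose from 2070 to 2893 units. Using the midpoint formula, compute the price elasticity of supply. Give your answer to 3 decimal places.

6.688

ΔQ = 2893 − 2070 = 823; ΔP = 62 − 59 = 3.
Midpoints: P̄ = 60.50, Q̄ = 2481.5.
ε_s = (ΔQ/ΔP)(P̄/Q̄) = (823/3)(60.50/2481.5).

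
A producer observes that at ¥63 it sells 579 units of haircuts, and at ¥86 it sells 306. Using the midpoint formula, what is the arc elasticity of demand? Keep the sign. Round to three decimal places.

-1.998

ΔQ = 306 − 579 = -273; ΔP = 86 − 63 = 23.
Midpoints: P̄ = 74.50, Q̄ = 442.5.
ε = (ΔQ/ΔP)(P̄/Q̄) = (-273/23)(74.50/442.5).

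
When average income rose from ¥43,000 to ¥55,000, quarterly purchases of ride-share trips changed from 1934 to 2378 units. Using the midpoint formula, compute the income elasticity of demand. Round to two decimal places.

ΔQ = 444, ΔI = 12000. Midpoints: Ī = 49,000, Q̄ = 2156.0.
ε_I = (ΔQ/ΔI)(Ī/Q̄) = (444/12000)(49000/2156.0).

0.84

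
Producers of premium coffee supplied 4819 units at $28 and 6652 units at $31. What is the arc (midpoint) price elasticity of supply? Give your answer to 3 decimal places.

3.143

ΔQ = 6652 − 4819 = 1833; ΔP = 31 − 28 = 3.
Midpoints: P̄ = 29.50, Q̄ = 5735.5.
ε_s = (ΔQ/ΔP)(P̄/Q̄) = (1833/3)(29.50/5735.5).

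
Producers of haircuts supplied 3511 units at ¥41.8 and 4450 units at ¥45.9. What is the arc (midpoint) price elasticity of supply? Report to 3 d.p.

2.523

ΔQ = 4450 − 3511 = 939; ΔP = 45.9 − 41.8 = 4.1.
Midpoints: P̄ = 43.85, Q̄ = 3980.5.
ε_s = (ΔQ/ΔP)(P̄/Q̄) = (939/4.1)(43.85/3980.5).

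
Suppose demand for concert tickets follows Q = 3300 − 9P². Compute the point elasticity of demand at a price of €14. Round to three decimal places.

At P = 14, Q = 1536.
dQ/dP = −18P = -252.
ε = (dQ/dP)(P/Q) = (-252)(14/1536).

-2.297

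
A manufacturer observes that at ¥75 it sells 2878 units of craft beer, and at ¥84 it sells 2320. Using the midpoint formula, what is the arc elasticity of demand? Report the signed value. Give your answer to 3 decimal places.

ΔQ = 2320 − 2878 = -558; ΔP = 84 − 75 = 9.
Midpoints: P̄ = 79.50, Q̄ = 2599.0.
ε = (ΔQ/ΔP)(P̄/Q̄) = (-558/9)(79.50/2599.0).

-1.896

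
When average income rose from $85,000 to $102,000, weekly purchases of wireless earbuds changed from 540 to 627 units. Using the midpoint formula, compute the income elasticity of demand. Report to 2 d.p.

0.82

ΔQ = 87, ΔI = 17000. Midpoints: Ī = 93,500, Q̄ = 583.5.
ε_I = (ΔQ/ΔI)(Ī/Q̄) = (87/17000)(93500/583.5).
ε_I > 0, so the good is normal.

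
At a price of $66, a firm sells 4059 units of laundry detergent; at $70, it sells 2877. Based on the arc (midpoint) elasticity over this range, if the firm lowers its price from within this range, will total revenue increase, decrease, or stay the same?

Arc ε = (-1182/4)(68.00/3468.0) ≈ -5.794.
|ε| = 5.79 > 1, so demand is elastic. A price cut therefore raises total revenue.

increase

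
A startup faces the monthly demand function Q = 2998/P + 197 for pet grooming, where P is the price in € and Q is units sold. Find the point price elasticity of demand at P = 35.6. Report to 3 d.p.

-0.299

At P = 35.6, Q = 281.213.
dQ/dP = −2998/P² = -2.366.
ε = (dQ/dP)(P/Q) = (-2.366)(35.6/281.213).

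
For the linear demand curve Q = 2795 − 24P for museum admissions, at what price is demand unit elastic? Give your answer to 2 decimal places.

For linear demand Q = a − bP, ε = −bP/(a − bP). |ε| = 1 when bP = a − bP, i.e. P = a/(2b).
P = 2795/(2·24) = 2795/48 = 58.2292.

58.23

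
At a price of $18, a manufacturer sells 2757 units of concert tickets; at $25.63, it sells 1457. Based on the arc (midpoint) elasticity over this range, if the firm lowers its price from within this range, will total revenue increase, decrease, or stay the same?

increase

Arc ε = (-1300/7.63)(21.81/2107.0) ≈ -1.764.
|ε| = 1.76 > 1, so demand is elastic. A price cut therefore raises total revenue.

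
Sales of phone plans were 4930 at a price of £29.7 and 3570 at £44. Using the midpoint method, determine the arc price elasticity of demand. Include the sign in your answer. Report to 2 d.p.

-0.82

ΔQ = 3570 − 4930 = -1360; ΔP = 44 − 29.7 = 14.3.
Midpoints: P̄ = 36.85, Q̄ = 4250.0.
ε = (ΔQ/ΔP)(P̄/Q̄) = (-1360/14.3)(36.85/4250.0).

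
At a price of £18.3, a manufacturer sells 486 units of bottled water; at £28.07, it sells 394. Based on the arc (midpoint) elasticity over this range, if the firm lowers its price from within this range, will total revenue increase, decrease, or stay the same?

decrease

Arc ε = (-92/9.77)(23.19/440.0) ≈ -0.496.
|ε| = 0.50 < 1, so demand is inelastic. A price cut therefore reduces total revenue.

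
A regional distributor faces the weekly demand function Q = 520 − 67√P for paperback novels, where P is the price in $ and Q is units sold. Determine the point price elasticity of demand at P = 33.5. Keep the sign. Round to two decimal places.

-1.47

At P = 33.5, Q = 132.209.
dQ/dP = −67/(2√P) = -5.788.
ε = (dQ/dP)(P/Q) = (-5.788)(33.5/132.209).
|ε| > 1, so demand is elastic at this price.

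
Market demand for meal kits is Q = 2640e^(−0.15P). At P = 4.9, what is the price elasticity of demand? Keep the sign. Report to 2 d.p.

-0.74

At P = 4.9, Q = 1265.894.
dQ/dP = −0.15·2640e^(−0.15P) = −0.15Q = -189.884.
ε = (dQ/dP)(P/Q) = (-189.884)(4.9/1265.894).
|ε| < 1, so demand is inelastic at this price.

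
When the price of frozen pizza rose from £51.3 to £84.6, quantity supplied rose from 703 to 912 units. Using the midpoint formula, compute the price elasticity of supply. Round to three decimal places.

0.528

ΔQ = 912 − 703 = 209; ΔP = 84.6 − 51.3 = 33.3.
Midpoints: P̄ = 67.95, Q̄ = 807.5.
ε_s = (ΔQ/ΔP)(P̄/Q̄) = (209/33.3)(67.95/807.5).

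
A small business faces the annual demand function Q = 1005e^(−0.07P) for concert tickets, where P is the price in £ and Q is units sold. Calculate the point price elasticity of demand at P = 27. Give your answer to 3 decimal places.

At P = 27, Q = 151.827.
dQ/dP = −0.07·1005e^(−0.07P) = −0.07Q = -10.628.
ε = (dQ/dP)(P/Q) = (-10.628)(27/151.827).

-1.890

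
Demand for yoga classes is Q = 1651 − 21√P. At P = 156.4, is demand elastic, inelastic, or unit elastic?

Q = 1388.374, dQ/dP = -0.840.
ε = (dQ/dP)(P/Q) ≈ -0.095.
|ε| = 0.09 < 1.

inelastic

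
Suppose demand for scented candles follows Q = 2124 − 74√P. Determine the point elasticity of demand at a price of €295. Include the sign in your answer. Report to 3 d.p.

-0.745

At P = 295, Q = 853.008.
dQ/dP = −74/(2√P) = -2.154.
ε = (dQ/dP)(P/Q) = (-2.154)(295/853.008).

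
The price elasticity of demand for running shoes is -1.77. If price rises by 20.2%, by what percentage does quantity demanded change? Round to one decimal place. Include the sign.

-35.8%

%ΔQ ≈ ε × %ΔP = (-1.77)(20.2%) = -35.75%.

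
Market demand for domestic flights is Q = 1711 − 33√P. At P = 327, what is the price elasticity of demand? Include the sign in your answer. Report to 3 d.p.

-0.268

At P = 327, Q = 1114.256.
dQ/dP = −33/(2√P) = -0.912.
ε = (dQ/dP)(P/Q) = (-0.912)(327/1114.256).
|ε| < 1, so demand is inelastic at this price.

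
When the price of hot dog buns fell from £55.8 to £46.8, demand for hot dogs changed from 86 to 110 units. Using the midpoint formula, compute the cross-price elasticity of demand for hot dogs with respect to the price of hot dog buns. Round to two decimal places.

ΔQ_x = 110 − 86 = 24; ΔP_y = 46.8 − 55.8 = -9.
Midpoints: P̄_y = 51.30, Q̄_x = 98.0.
ε_xy = (ΔQ_x/ΔP_y)(P̄_y/Q̄_x) = (24/-9)(51.30/98.0).

-1.40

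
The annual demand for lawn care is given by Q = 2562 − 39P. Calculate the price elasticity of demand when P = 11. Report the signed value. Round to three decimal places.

At P = 11, Q = 2133.
dQ/dP = −39.
ε = (dQ/dP)(P/Q) = (-39)(11/2133).
|ε| < 1, so demand is inelastic at this price.

-0.201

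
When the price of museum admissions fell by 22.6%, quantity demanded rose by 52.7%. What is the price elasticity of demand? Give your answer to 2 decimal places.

ε = %ΔQ / %ΔP = (52.7)/(-22.6) = -2.332.

-2.33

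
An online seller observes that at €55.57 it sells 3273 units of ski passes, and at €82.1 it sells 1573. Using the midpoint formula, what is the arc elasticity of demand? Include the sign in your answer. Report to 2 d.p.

ΔQ = 1573 − 3273 = -1700; ΔP = 82.1 − 55.57 = 26.53.
Midpoints: P̄ = 68.83, Q̄ = 2423.0.
ε = (ΔQ/ΔP)(P̄/Q̄) = (-1700/26.53)(68.83/2423.0).

-1.82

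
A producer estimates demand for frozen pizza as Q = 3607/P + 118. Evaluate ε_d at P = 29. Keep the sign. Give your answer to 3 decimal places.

At P = 29, Q = 242.379.
dQ/dP = −3607/P² = -4.289.
ε = (dQ/dP)(P/Q) = (-4.289)(29/242.379).

-0.513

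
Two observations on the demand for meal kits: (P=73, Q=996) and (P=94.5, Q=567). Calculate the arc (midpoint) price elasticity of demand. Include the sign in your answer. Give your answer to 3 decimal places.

ΔQ = 567 − 996 = -429; ΔP = 94.5 − 73 = 21.5.
Midpoints: P̄ = 83.75, Q̄ = 781.5.
ε = (ΔQ/ΔP)(P̄/Q̄) = (-429/21.5)(83.75/781.5).

-2.138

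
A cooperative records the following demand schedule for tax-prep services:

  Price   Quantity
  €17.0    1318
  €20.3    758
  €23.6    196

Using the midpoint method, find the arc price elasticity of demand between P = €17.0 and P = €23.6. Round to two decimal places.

At P = 17.0, Q = 1318; at P = 23.6, Q = 196.
ΔQ = -1122, ΔP = 6.6. Midpoints: P̄ = 20.30, Q̄ = 757.0.
ε = (ΔQ/ΔP)(P̄/Q̄) = (-1122/6.6)(20.30/757.0).

-4.56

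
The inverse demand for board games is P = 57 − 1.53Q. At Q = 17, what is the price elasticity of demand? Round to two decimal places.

At Q = 17, P = 57 − 1.53(17) = 30.99.
dP/dQ = −1.53, so dQ/dP = 1/(−1.53) = -0.654.
ε = (dQ/dP)(P/Q) = (-0.654)(30.99/17).

-1.19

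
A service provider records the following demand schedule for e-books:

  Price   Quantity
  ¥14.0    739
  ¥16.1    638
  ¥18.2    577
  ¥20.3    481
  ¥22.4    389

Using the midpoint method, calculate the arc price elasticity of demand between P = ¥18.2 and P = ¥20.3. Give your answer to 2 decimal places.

-1.66

At P = 18.2, Q = 577; at P = 20.3, Q = 481.
ΔQ = -96, ΔP = 2.1. Midpoints: P̄ = 19.25, Q̄ = 529.0.
ε = (ΔQ/ΔP)(P̄/Q̄) = (-96/2.1)(19.25/529.0).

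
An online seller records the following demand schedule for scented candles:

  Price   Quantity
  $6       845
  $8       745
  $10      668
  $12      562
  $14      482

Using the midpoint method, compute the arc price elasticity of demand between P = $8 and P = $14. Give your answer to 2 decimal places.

At P = 8, Q = 745; at P = 14, Q = 482.
ΔQ = -263, ΔP = 6. Midpoints: P̄ = 11.00, Q̄ = 613.5.
ε = (ΔQ/ΔP)(P̄/Q̄) = (-263/6)(11.00/613.5).

-0.79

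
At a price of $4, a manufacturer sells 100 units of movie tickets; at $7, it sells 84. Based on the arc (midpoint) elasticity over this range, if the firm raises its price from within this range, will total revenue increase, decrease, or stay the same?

Arc ε = (-16/3)(5.50/92.0) ≈ -0.319.
|ε| = 0.32 < 1, so demand is inelastic. A price rise therefore raises total revenue.

increase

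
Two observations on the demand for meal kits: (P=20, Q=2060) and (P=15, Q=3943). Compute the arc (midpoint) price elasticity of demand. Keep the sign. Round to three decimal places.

ΔQ = 3943 − 2060 = 1883; ΔP = 15 − 20 = -5.
Midpoints: P̄ = 17.50, Q̄ = 3001.5.
ε = (ΔQ/ΔP)(P̄/Q̄) = (1883/-5)(17.50/3001.5).

-2.196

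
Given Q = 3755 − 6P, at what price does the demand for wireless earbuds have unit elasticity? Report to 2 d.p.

312.92

For linear demand Q = a − bP, ε = −bP/(a − bP). |ε| = 1 when bP = a − bP, i.e. P = a/(2b).
P = 3755/(2·6) = 3755/12 = 312.9167.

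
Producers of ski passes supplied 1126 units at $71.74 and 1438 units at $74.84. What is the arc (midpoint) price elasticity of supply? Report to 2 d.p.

5.75

ΔQ = 1438 − 1126 = 312; ΔP = 74.84 − 71.74 = 3.1.
Midpoints: P̄ = 73.29, Q̄ = 1282.0.
ε_s = (ΔQ/ΔP)(P̄/Q̄) = (312/3.1)(73.29/1282.0).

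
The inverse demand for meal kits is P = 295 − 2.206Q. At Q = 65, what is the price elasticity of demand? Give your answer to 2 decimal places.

At Q = 65, P = 295 − 2.206(65) = 151.61.
dP/dQ = −2.206, so dQ/dP = 1/(−2.206) = -0.453.
ε = (dQ/dP)(P/Q) = (-0.453)(151.61/65).

-1.06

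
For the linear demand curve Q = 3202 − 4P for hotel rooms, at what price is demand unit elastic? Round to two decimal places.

400.25

For linear demand Q = a − bP, ε = −bP/(a − bP). |ε| = 1 when bP = a − bP, i.e. P = a/(2b).
P = 3202/(2·4) = 3202/8 = 400.2500.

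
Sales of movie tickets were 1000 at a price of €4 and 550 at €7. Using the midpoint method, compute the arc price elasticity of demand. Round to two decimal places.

-1.06

ΔQ = 550 − 1000 = -450; ΔP = 7 − 4 = 3.
Midpoints: P̄ = 5.50, Q̄ = 775.0.
ε = (ΔQ/ΔP)(P̄/Q̄) = (-450/3)(5.50/775.0).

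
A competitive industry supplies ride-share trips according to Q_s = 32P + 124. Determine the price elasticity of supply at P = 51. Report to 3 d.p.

At P = 51, Q_s = 1756.
dQ_s/dP = 32.
ε_s = (dQ_s/dP)(P/Q_s) = (32)(51/1756).

0.929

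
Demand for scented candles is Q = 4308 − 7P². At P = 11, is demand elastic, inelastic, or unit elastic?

inelastic

Q = 3461, dQ/dP = -154.
ε = (dQ/dP)(P/Q) ≈ -0.489.
|ε| = 0.49 < 1.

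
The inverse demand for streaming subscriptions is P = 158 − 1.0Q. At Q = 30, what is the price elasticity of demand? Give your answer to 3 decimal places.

At Q = 30, P = 158 − 1.0(30) = 128.00.
dP/dQ = −1.0, so dQ/dP = 1/(−1.0) = -1.000.
ε = (dQ/dP)(P/Q) = (-1.000)(128.00/30).

-4.267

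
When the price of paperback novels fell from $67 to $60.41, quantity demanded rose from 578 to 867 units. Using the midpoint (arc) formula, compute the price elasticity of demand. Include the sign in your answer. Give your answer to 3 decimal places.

-3.867

ΔQ = 867 − 578 = 289; ΔP = 60.41 − 67 = -6.59.
Midpoints: P̄ = 63.70, Q̄ = 722.5.
ε = (ΔQ/ΔP)(P̄/Q̄) = (289/-6.59)(63.70/722.5).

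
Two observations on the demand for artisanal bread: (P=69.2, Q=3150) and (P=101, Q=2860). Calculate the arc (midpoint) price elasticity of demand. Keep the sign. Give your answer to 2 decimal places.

-0.26

ΔQ = 2860 − 3150 = -290; ΔP = 101 − 69.2 = 31.8.
Midpoints: P̄ = 85.10, Q̄ = 3005.0.
ε = (ΔQ/ΔP)(P̄/Q̄) = (-290/31.8)(85.10/3005.0).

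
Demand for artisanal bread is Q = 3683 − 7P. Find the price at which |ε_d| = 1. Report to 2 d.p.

For linear demand Q = a − bP, ε = −bP/(a − bP). |ε| = 1 when bP = a − bP, i.e. P = a/(2b).
P = 3683/(2·7) = 3683/14 = 263.0714.

263.07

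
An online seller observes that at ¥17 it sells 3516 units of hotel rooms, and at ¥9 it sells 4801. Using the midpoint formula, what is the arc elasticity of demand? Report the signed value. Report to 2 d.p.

ΔQ = 4801 − 3516 = 1285; ΔP = 9 − 17 = -8.
Midpoints: P̄ = 13.00, Q̄ = 4158.5.
ε = (ΔQ/ΔP)(P̄/Q̄) = (1285/-8)(13.00/4158.5).

-0.50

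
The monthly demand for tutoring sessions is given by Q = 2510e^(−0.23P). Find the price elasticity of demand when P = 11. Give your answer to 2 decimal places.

-2.53

At P = 11, Q = 199.944.
dQ/dP = −0.23·2510e^(−0.23P) = −0.23Q = -45.987.
ε = (dQ/dP)(P/Q) = (-45.987)(11/199.944).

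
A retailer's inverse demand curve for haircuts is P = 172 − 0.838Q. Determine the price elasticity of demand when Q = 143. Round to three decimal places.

-0.435

At Q = 143, P = 172 − 0.838(143) = 52.17.
dP/dQ = −0.838, so dQ/dP = 1/(−0.838) = -1.193.
ε = (dQ/dP)(P/Q) = (-1.193)(52.17/143).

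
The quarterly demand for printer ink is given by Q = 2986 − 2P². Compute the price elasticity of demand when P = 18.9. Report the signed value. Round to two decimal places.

At P = 18.9, Q = 2271.580.
dQ/dP = −4P = -75.600.
ε = (dQ/dP)(P/Q) = (-75.600)(18.9/2271.580).
|ε| < 1, so demand is inelastic at this price.

-0.63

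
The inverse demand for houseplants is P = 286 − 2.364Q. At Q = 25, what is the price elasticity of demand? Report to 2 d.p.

-3.84

At Q = 25, P = 286 − 2.364(25) = 226.90.
dP/dQ = −2.364, so dQ/dP = 1/(−2.364) = -0.423.
ε = (dQ/dP)(P/Q) = (-0.423)(226.90/25).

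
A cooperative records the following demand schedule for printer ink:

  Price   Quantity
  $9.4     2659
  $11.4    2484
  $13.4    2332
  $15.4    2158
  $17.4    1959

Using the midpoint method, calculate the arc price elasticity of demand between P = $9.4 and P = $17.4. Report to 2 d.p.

-0.51

At P = 9.4, Q = 2659; at P = 17.4, Q = 1959.
ΔQ = -700, ΔP = 8.0. Midpoints: P̄ = 13.40, Q̄ = 2309.0.
ε = (ΔQ/ΔP)(P̄/Q̄) = (-700/8.0)(13.40/2309.0).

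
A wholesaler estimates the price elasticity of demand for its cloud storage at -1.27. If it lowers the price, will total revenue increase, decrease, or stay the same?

|ε| = 1.27 > 1, so demand is elastic. A price cut therefore raises total revenue.

increase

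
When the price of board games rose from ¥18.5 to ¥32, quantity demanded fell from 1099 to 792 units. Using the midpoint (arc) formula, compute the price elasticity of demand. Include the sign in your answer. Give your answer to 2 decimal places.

-0.61

ΔQ = 792 − 1099 = -307; ΔP = 32 − 18.5 = 13.5.
Midpoints: P̄ = 25.25, Q̄ = 945.5.
ε = (ΔQ/ΔP)(P̄/Q̄) = (-307/13.5)(25.25/945.5).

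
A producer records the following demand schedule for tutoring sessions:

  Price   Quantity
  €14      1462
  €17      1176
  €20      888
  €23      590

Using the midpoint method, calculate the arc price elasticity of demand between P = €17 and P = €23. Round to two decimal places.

-2.21

At P = 17, Q = 1176; at P = 23, Q = 590.
ΔQ = -586, ΔP = 6. Midpoints: P̄ = 20.00, Q̄ = 883.0.
ε = (ΔQ/ΔP)(P̄/Q̄) = (-586/6)(20.00/883.0).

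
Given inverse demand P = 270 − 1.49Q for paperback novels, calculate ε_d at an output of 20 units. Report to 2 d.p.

At Q = 20, P = 270 − 1.49(20) = 240.20.
dP/dQ = −1.49, so dQ/dP = 1/(−1.49) = -0.671.
ε = (dQ/dP)(P/Q) = (-0.671)(240.20/20).

-8.06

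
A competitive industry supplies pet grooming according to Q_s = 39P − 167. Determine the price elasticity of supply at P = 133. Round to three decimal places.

1.033

At P = 133, Q_s = 5020.
dQ_s/dP = 39.
ε_s = (dQ_s/dP)(P/Q_s) = (39)(133/5020).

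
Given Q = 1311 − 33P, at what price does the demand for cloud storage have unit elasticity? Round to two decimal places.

19.86

For linear demand Q = a − bP, ε = −bP/(a − bP). |ε| = 1 when bP = a − bP, i.e. P = a/(2b).
P = 1311/(2·33) = 1311/66 = 19.8636.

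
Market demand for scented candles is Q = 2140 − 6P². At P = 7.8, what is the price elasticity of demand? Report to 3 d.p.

-0.411

At P = 7.8, Q = 1774.960.
dQ/dP = −12P = -93.600.
ε = (dQ/dP)(P/Q) = (-93.600)(7.8/1774.960).
|ε| < 1, so demand is inelastic at this price.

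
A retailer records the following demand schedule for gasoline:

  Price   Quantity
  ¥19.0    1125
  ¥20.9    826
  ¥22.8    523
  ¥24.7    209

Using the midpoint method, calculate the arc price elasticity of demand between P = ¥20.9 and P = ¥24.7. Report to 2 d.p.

-7.15

At P = 20.9, Q = 826; at P = 24.7, Q = 209.
ΔQ = -617, ΔP = 3.8. Midpoints: P̄ = 22.80, Q̄ = 517.5.
ε = (ΔQ/ΔP)(P̄/Q̄) = (-617/3.8)(22.80/517.5).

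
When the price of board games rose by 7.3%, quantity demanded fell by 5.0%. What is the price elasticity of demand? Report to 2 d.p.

-0.68

ε = %ΔQ / %ΔP = (-5.0)/(7.3) = -0.685.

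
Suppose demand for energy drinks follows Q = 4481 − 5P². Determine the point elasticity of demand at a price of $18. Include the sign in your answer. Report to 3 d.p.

-1.132

At P = 18, Q = 2861.
dQ/dP = −10P = -180.
ε = (dQ/dP)(P/Q) = (-180)(18/2861).
|ε| > 1, so demand is elastic at this price.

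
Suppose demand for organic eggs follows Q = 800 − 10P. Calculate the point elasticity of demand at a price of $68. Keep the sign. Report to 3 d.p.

At P = 68, Q = 120.
dQ/dP = −10.
ε = (dQ/dP)(P/Q) = (-10)(68/120).

-5.667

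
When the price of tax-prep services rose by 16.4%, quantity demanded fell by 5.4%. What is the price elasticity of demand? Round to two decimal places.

-0.33

ε = %ΔQ / %ΔP = (-5.4)/(16.4) = -0.329.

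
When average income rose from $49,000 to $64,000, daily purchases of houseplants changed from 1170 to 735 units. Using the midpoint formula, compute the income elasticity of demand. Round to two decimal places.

-1.72

ΔQ = -435, ΔI = 15000. Midpoints: Ī = 56,500, Q̄ = 952.5.
ε_I = (ΔQ/ΔI)(Ī/Q̄) = (-435/15000)(56500/952.5).
ε_I < 0, so the good is inferior.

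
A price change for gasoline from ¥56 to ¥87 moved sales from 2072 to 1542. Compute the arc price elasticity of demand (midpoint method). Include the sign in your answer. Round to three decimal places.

ΔQ = 1542 − 2072 = -530; ΔP = 87 − 56 = 31.
Midpoints: P̄ = 71.50, Q̄ = 1807.0.
ε = (ΔQ/ΔP)(P̄/Q̄) = (-530/31)(71.50/1807.0).

-0.676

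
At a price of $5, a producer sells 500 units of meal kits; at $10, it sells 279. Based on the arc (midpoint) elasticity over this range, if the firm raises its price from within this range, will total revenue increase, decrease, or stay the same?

Arc ε = (-221/5)(7.50/389.5) ≈ -0.851.
|ε| = 0.85 < 1, so demand is inelastic. A price rise therefore raises total revenue.

increase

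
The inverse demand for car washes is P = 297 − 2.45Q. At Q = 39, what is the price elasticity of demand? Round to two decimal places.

-2.11

At Q = 39, P = 297 − 2.45(39) = 201.45.
dP/dQ = −2.45, so dQ/dP = 1/(−2.45) = -0.408.
ε = (dQ/dP)(P/Q) = (-0.408)(201.45/39).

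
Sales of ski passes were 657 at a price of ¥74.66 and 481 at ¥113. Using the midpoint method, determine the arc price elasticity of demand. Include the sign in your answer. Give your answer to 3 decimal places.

-0.757

ΔQ = 481 − 657 = -176; ΔP = 113 − 74.66 = 38.34.
Midpoints: P̄ = 93.83, Q̄ = 569.0.
ε = (ΔQ/ΔP)(P̄/Q̄) = (-176/38.34)(93.83/569.0).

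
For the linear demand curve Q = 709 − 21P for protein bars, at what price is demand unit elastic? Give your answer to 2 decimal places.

For linear demand Q = a − bP, ε = −bP/(a − bP). |ε| = 1 when bP = a − bP, i.e. P = a/(2b).
P = 709/(2·21) = 709/42 = 16.8810.

16.88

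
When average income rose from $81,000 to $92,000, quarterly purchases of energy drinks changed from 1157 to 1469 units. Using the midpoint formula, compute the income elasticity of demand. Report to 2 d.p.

ΔQ = 312, ΔI = 11000. Midpoints: Ī = 86,500, Q̄ = 1313.0.
ε_I = (ΔQ/ΔI)(Ī/Q̄) = (312/11000)(86500/1313.0).

1.87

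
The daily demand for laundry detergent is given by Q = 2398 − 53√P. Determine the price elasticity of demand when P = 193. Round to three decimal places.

At P = 193, Q = 1661.700.
dQ/dP = −53/(2√P) = -1.908.
ε = (dQ/dP)(P/Q) = (-1.908)(193/1661.700).
|ε| < 1, so demand is inelastic at this price.

-0.222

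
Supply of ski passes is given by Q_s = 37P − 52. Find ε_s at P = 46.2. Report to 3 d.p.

1.031

At P = 46.2, Q_s = 1657.40.
dQ_s/dP = 37.
ε_s = (dQ_s/dP)(P/Q_s) = (37)(46.2/1657.40).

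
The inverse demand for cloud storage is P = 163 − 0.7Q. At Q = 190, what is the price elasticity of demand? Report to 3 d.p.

-0.226

At Q = 190, P = 163 − 0.7(190) = 30.00.
dP/dQ = −0.7, so dQ/dP = 1/(−0.7) = -1.429.
ε = (dQ/dP)(P/Q) = (-1.429)(30.00/190).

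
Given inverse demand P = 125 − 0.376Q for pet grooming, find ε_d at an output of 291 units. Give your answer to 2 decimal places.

-0.14

At Q = 291, P = 125 − 0.376(291) = 15.58.
dP/dQ = −0.376, so dQ/dP = 1/(−0.376) = -2.660.
ε = (dQ/dP)(P/Q) = (-2.660)(15.58/291).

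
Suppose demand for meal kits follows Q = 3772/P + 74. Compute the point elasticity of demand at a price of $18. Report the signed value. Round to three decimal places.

-0.739

At P = 18, Q = 283.556.
dQ/dP = −3772/P² = -11.642.
ε = (dQ/dP)(P/Q) = (-11.642)(18/283.556).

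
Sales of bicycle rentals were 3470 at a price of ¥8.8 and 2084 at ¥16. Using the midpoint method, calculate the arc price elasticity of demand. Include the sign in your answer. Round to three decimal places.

-0.860

ΔQ = 2084 − 3470 = -1386; ΔP = 16 − 8.8 = 7.2.
Midpoints: P̄ = 12.40, Q̄ = 2777.0.
ε = (ΔQ/ΔP)(P̄/Q̄) = (-1386/7.2)(12.40/2777.0).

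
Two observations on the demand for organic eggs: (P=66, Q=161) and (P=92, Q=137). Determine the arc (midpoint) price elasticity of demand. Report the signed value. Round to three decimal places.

ΔQ = 137 − 161 = -24; ΔP = 92 − 66 = 26.
Midpoints: P̄ = 79.00, Q̄ = 149.0.
ε = (ΔQ/ΔP)(P̄/Q̄) = (-24/26)(79.00/149.0).

-0.489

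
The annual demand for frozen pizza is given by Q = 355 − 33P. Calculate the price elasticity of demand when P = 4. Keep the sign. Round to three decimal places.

At P = 4, Q = 223.
dQ/dP = −33.
ε = (dQ/dP)(P/Q) = (-33)(4/223).
|ε| < 1, so demand is inelastic at this price.

-0.592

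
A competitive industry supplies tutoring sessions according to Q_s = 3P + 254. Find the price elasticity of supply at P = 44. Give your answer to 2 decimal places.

At P = 44, Q_s = 386.
dQ_s/dP = 3.
ε_s = (dQ_s/dP)(P/Q_s) = (3)(44/386).

0.34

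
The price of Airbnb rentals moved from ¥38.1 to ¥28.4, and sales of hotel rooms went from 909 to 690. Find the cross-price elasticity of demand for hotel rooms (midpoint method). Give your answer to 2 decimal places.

0.94

ΔQ_x = 690 − 909 = -219; ΔP_y = 28.4 − 38.1 = -9.7.
Midpoints: P̄_y = 33.25, Q̄_x = 799.5.
ε_xy = (ΔQ_x/ΔP_y)(P̄_y/Q̄_x) = (-219/-9.7)(33.25/799.5).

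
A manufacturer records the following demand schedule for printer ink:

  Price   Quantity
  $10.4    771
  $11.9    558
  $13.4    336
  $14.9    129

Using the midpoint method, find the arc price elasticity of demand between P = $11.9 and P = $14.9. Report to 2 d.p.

At P = 11.9, Q = 558; at P = 14.9, Q = 129.
ΔQ = -429, ΔP = 3.0. Midpoints: P̄ = 13.40, Q̄ = 343.5.
ε = (ΔQ/ΔP)(P̄/Q̄) = (-429/3.0)(13.40/343.5).

-5.58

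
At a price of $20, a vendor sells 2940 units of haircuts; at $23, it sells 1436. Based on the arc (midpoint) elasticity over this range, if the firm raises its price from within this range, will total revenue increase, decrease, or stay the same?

decrease

Arc ε = (-1504/3)(21.50/2188.0) ≈ -4.926.
|ε| = 4.93 > 1, so demand is elastic. A price rise therefore reduces total revenue.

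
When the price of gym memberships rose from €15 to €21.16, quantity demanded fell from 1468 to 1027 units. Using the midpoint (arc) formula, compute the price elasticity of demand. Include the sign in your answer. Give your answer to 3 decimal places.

ΔQ = 1027 − 1468 = -441; ΔP = 21.16 − 15 = 6.16.
Midpoints: P̄ = 18.08, Q̄ = 1247.5.
ε = (ΔQ/ΔP)(P̄/Q̄) = (-441/6.16)(18.08/1247.5).

-1.038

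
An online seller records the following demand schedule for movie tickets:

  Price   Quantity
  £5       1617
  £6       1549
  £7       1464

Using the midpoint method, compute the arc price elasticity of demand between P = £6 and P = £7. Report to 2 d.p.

-0.37

At P = 6, Q = 1549; at P = 7, Q = 1464.
ΔQ = -85, ΔP = 1. Midpoints: P̄ = 6.50, Q̄ = 1506.5.
ε = (ΔQ/ΔP)(P̄/Q̄) = (-85/1)(6.50/1506.5).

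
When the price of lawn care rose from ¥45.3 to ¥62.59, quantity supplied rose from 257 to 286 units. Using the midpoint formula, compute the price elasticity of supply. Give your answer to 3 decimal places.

ΔQ = 286 − 257 = 29; ΔP = 62.59 − 45.3 = 17.29.
Midpoints: P̄ = 53.95, Q̄ = 271.5.
ε_s = (ΔQ/ΔP)(P̄/Q̄) = (29/17.29)(53.95/271.5).

0.333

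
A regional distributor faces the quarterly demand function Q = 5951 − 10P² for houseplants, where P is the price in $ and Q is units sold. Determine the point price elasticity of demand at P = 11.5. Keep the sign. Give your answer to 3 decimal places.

-0.571

At P = 11.5, Q = 4628.500.
dQ/dP = −20P = -230.
ε = (dQ/dP)(P/Q) = (-230)(11.5/4628.500).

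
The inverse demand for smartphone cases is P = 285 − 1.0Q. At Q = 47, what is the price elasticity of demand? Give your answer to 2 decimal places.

At Q = 47, P = 285 − 1.0(47) = 238.00.
dP/dQ = −1.0, so dQ/dP = 1/(−1.0) = -1.000.
ε = (dQ/dP)(P/Q) = (-1.000)(238.00/47).

-5.06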